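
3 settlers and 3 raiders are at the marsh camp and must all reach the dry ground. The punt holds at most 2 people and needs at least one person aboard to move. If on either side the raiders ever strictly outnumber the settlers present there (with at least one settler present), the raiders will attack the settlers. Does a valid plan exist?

1. 2 raiders → the dry ground.  (the marsh camp: 3S 1R; the dry ground: 0S 2R)
2. 1 raider ← the marsh camp.  (the marsh camp: 3S 2R; the dry ground: 0S 1R)
3. 2 raiders → the dry ground.  (the marsh camp: 3S 0R; the dry ground: 0S 3R)
4. 1 raider ← the marsh camp.  (the marsh camp: 3S 1R; the dry ground: 0S 2R)
5. 2 settlers → the dry ground.  (the marsh camp: 1S 1R; the dry ground: 2S 2R)
6. 1 settler and 1 raider ← the marsh camp.  (the marsh camp: 2S 2R; the dry ground: 1S 1R)
7. 2 settlers → the dry ground.  (the marsh camp: 0S 2R; the dry ground: 3S 1R)
8. 1 raider ← the marsh camp.  (the marsh camp: 0S 3R; the dry ground: 3S 0R)
9. 2 raiders → the dry ground.  (the marsh camp: 0S 1R; the dry ground: 3S 2R)
10. 1 raider ← the marsh camp.  (the marsh camp: 0S 2R; the dry ground: 3S 1R)
11. 2 raiders → the dry ground.  (the marsh camp: 0S 0R; the dry ground: 3S 3R)

Yes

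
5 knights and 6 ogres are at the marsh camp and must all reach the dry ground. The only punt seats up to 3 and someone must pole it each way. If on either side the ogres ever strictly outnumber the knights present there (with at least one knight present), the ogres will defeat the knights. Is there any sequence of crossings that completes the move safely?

No

The ogres already outnumber the knights at the marsh camp before anyone moves, so the starting position itself is disallowed.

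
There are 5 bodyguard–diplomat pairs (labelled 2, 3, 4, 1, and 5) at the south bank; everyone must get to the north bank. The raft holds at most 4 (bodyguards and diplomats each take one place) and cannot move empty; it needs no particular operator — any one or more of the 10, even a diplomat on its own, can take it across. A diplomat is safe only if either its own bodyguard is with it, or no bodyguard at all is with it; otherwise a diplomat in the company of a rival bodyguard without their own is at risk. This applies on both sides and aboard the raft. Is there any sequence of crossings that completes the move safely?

Yes

1. bodyguard 2 and diplomat 2 cross → the north bank.
2. bodyguard 2 crosses ← the south bank.
3. diplomat 1, diplomat 3, diplomat 4, and diplomat 5 cross → the north bank.
4. diplomat 2 crosses ← the south bank.
5. bodyguard 1, bodyguard 3, bodyguard 4, and bodyguard 5 cross → the north bank.
6. bodyguard 3 and diplomat 3 cross ← the south bank.
7. bodyguard 2, bodyguard 3, diplomat 2, and diplomat 3 cross → the north bank.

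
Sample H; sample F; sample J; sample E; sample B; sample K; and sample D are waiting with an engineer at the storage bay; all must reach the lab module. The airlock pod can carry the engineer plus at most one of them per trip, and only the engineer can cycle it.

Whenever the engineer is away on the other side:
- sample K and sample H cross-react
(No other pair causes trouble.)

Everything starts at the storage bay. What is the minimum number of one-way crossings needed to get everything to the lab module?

Counting alone: the engineer can take at most 1 across per trip to the lab module, so moving all 7 needs at least 7 loaded trips out, with a return between consecutive ones — at least 13 crossings.
The plan below uses exactly 13 crossings, so it is optimal:
1. Engineer goes to the lab module with sample H.  [the storage bay: sample B, sample D, sample E, sample F, sample J, sample K | the lab module: sample H]
2. Engineer goes back to the storage bay alone.  [the storage bay: sample B, sample D, sample E, sample F, sample J, sample K | the lab module: sample H]
3. Engineer goes to the lab module with sample F.  [the storage bay: sample B, sample D, sample E, sample J, sample K | the lab module: sample F, sample H]
4. Engineer goes back to the storage bay alone.  [the storage bay: sample B, sample D, sample E, sample J, sample K | the lab module: sample F, sample H]
5. Engineer goes to the lab module with sample J.  [the storage bay: sample B, sample D, sample E, sample K | the lab module: sample F, sample H, sample J]
6. Engineer goes back to the storage bay alone.  [the storage bay: sample B, sample D, sample E, sample K | the lab module: sample F, sample H, sample J]
7. Engineer goes to the lab module with sample E.  [the storage bay: sample B, sample D, sample K | the lab module: sample E, sample F, sample H, sample J]
8. Engineer goes back to the storage bay alone.  [the storage bay: sample B, sample D, sample K | the lab module: sample E, sample F, sample H, sample J]
9. Engineer goes to the lab module with sample B.  [the storage bay: sample D, sample K | the lab module: sample B, sample E, sample F, sample H, sample J]
10. Engineer goes back to the storage bay alone.  [the storage bay: sample D, sample K | the lab module: sample B, sample E, sample F, sample H, sample J]
11. Engineer goes to the lab module with sample D.  [the storage bay: sample K | the lab module: sample B, sample D, sample E, sample F, sample H, sample J]
12. Engineer goes back to the storage bay alone.  [the storage bay: sample K | the lab module: sample B, sample D, sample E, sample F, sample H, sample J]
13. Engineer goes to the lab module with sample K.  [the storage bay: — | the lab module: sample B, sample D, sample E, sample F, sample H, sample J, sample K]

13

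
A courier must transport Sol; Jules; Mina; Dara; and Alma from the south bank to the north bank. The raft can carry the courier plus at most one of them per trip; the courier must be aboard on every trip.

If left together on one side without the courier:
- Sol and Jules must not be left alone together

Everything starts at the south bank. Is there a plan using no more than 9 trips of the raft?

Yes — this plan uses 9 crossings (≤ 9):
1. Courier goes to the north bank with Sol.  [the south bank: Alma, Dara, Jules, Mina | the north bank: Sol]
2. Courier goes back to the south bank alone.  [the south bank: Alma, Dara, Jules, Mina | the north bank: Sol]
3. Courier goes to the north bank with Mina.  [the south bank: Alma, Dara, Jules | the north bank: Mina, Sol]
4. Courier goes back to the south bank alone.  [the south bank: Alma, Dara, Jules | the north bank: Mina, Sol]
5. Courier goes to the north bank with Dara.  [the south bank: Alma, Jules | the north bank: Dara, Mina, Sol]
6. Courier goes back to the south bank alone.  [the south bank: Alma, Jules | the north bank: Dara, Mina, Sol]
7. Courier goes to the north bank with Alma.  [the south bank: Jules | the north bank: Alma, Dara, Mina, Sol]
8. Courier goes back to the south bank alone.  [the south bank: Jules | the north bank: Alma, Dara, Mina, Sol]
9. Courier goes to the north bank with Jules.  [the south bank: — | the north bank: Alma, Dara, Jules, Mina, Sol]

Yes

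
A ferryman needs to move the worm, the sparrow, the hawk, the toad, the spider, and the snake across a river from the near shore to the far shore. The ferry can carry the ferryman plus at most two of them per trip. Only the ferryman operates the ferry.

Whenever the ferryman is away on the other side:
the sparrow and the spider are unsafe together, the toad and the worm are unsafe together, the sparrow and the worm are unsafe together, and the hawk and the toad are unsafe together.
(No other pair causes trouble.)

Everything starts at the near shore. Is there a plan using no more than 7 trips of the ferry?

Yes

Yes — this plan uses 7 crossings (≤ 7):
1. Ferryman goes to the far shore with the sparrow and the toad.
2. Ferryman goes back to the near shore alone.
3. Ferryman goes to the far shore with the hawk and the worm.
4. Ferryman goes back to the near shore with the sparrow and the toad.
5. Ferryman goes to the far shore with the snake and the spider.
6. Ferryman goes back to the near shore alone.
7. Ferryman goes to the far shore with the sparrow and the toad.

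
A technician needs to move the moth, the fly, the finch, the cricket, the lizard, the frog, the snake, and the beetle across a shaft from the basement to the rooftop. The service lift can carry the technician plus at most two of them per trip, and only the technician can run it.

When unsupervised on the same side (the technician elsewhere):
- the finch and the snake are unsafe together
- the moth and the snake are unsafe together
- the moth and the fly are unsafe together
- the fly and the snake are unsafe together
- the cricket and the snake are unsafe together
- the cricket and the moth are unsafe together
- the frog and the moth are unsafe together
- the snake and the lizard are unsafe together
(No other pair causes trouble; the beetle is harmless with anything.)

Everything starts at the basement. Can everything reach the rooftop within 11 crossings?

Counting alone: the technician can take at most 2 across per trip to the rooftop, so moving all 8 needs at least 4 loaded trips out, with a return between consecutive ones — at least 7 crossings.
The safety rule pushes this higher. Following every safe sequence of crossings, the most of the 8 that can be at the rooftop as the service lift arrives there on crossings 7, 9, 11 is 5, 6, 7 respectively — never all 8.
So the move cannot be finished within 11 crossings. (The shortest complete plan takes 13:)
1. Technician goes to the rooftop with the moth and the snake.  [the basement: the beetle, the cricket, the finch, the fly, the frog, the lizard | the rooftop: the moth, the snake]
2. Technician goes back to the basement with the moth.  [the basement: the beetle, the cricket, the finch, the fly, the frog, the lizard, the moth | the rooftop: the snake]
3. Technician goes to the rooftop with the finch and the moth.  [the basement: the beetle, the cricket, the fly, the frog, the lizard | the rooftop: the finch, the moth, the snake]
4. Technician goes back to the basement with the snake.  [the basement: the beetle, the cricket, the fly, the frog, the lizard, the snake | the rooftop: the finch, the moth]
5. Technician goes to the rooftop with the lizard and the snake.  [the basement: the beetle, the cricket, the fly, the frog | the rooftop: the finch, the lizard, the moth, the snake]
6. Technician goes back to the basement with the snake.  [the basement: the beetle, the cricket, the fly, the frog, the snake | the rooftop: the finch, the lizard, the moth]
7. Technician goes to the rooftop with the cricket and the fly.  [the basement: the beetle, the frog, the snake | the rooftop: the cricket, the finch, the fly, the lizard, the moth]
8. Technician goes back to the basement with the moth.  [the basement: the beetle, the frog, the moth, the snake | the rooftop: the cricket, the finch, the fly, the lizard]
9. Technician goes to the rooftop with the frog and the moth.  [the basement: the beetle, the snake | the rooftop: the cricket, the finch, the fly, the frog, the lizard, the moth]
10. Technician goes back to the basement with the moth.  [the basement: the beetle, the moth, the snake | the rooftop: the cricket, the finch, the fly, the frog, the lizard]
11. Technician goes to the rooftop with the beetle and the moth.  [the basement: the snake | the rooftop: the beetle, the cricket, the finch, the fly, the frog, the lizard, the moth]
12. Technician goes back to the basement with the moth.  [the basement: the moth, the snake | the rooftop: the beetle, the cricket, the finch, the fly, the frog, the lizard]
13. Technician goes to the rooftop with the moth and the snake.  [the basement: — | the rooftop: the beetle, the cricket, the finch, the fly, the frog, the lizard, the moth, the snake]

No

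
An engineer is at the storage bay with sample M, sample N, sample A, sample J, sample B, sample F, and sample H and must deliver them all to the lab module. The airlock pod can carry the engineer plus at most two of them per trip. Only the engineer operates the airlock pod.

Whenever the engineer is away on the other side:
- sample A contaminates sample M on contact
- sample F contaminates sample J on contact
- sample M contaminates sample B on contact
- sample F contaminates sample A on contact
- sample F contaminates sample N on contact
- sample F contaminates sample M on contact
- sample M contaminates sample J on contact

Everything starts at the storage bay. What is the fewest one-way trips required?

Counting alone: the engineer can take at most 2 across per trip to the lab module, so moving all 7 needs at least 4 loaded trips out, with a return between consecutive ones — at least 7 crossings.
The safety rule pushes this higher. Following every safe sequence of crossings, the most of the 7 that can be at the lab module as the airlock pod arrives there on crossings 7, 9 is 5, 6 respectively — never all 7.
So no plan with fewer than 11 crossings exists, and this one achieves 11:
1. Engineer goes to the lab module with sample F and sample M.
2. Engineer goes back to the storage bay with sample M.
3. Engineer goes to the lab module with sample M and sample N.
4. Engineer goes back to the storage bay with sample F.
5. Engineer goes to the lab module with sample A and sample J.
6. Engineer goes back to the storage bay with sample M.
7. Engineer goes to the lab module with sample B and sample M.
8. Engineer goes back to the storage bay with sample M.
9. Engineer goes to the lab module with sample H and sample M.
10. Engineer goes back to the storage bay with sample M.
11. Engineer goes to the lab module with sample F and sample M.

11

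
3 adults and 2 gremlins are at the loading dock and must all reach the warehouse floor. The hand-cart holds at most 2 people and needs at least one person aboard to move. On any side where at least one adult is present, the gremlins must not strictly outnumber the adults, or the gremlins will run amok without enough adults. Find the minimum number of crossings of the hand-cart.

7

Counting alone: each trip to the warehouse floor takes at most 2 across and each return brings at least 1 back, so after t trips out (and t−1 returns) at most 2t − (t−1) of the 5 are across; that first reaches 5 at t = 4, so at least 7 crossings are needed.
The plan below uses exactly 7 crossings, so it is optimal:
1. 2 gremlins → the warehouse floor.  (the loading dock: 3A 0G; the warehouse floor: 0A 2G)
2. 1 gremlin ← the loading dock.  (the loading dock: 3A 1G; the warehouse floor: 0A 1G)
3. 2 adults → the warehouse floor.  (the loading dock: 1A 1G; the warehouse floor: 2A 1G)
4. 1 adult ← the loading dock.  (the loading dock: 2A 1G; the warehouse floor: 1A 1G)
5. 1 adult and 1 gremlin → the warehouse floor.  (the loading dock: 1A 0G; the warehouse floor: 2A 2G)
6. 1 gremlin ← the loading dock.  (the loading dock: 1A 1G; the warehouse floor: 2A 1G)
7. 1 adult and 1 gremlin → the warehouse floor.  (the loading dock: 0A 0G; the warehouse floor: 3A 2G)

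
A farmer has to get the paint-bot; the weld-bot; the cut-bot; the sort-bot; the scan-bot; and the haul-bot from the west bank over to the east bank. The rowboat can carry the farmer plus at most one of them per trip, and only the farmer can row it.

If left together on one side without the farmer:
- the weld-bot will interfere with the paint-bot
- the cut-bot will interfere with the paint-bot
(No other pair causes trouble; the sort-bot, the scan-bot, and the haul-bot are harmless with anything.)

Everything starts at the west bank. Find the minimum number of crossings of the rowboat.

Counting alone: the farmer can take at most 1 across per trip to the east bank, so moving all 6 needs at least 6 loaded trips out, with a return between consecutive ones — at least 11 crossings.
The safety rule pushes this higher. Following every safe sequence of crossings, the most of the 6 that can be at the east bank as the rowboat arrives there on crossing 11 is 5 — never all 6.
So no plan with fewer than 13 crossings exists, and this one achieves 13:
1. Farmer goes to the east bank with the paint-bot.  [the west bank: the cut-bot, the haul-bot, the scan-bot, the sort-bot, the weld-bot | the east bank: the paint-bot]
2. Farmer goes back to the west bank alone.  [the west bank: the cut-bot, the haul-bot, the scan-bot, the sort-bot, the weld-bot | the east bank: the paint-bot]
3. Farmer goes to the east bank with the weld-bot.  [the west bank: the cut-bot, the haul-bot, the scan-bot, the sort-bot | the east bank: the paint-bot, the weld-bot]
4. Farmer goes back to the west bank with the paint-bot.  [the west bank: the cut-bot, the haul-bot, the paint-bot, the scan-bot, the sort-bot | the east bank: the weld-bot]
5. Farmer goes to the east bank with the cut-bot.  [the west bank: the haul-bot, the paint-bot, the scan-bot, the sort-bot | the east bank: the cut-bot, the weld-bot]
6. Farmer goes back to the west bank alone.  [the west bank: the haul-bot, the paint-bot, the scan-bot, the sort-bot | the east bank: the cut-bot, the weld-bot]
7. Farmer goes to the east bank with the sort-bot.  [the west bank: the haul-bot, the paint-bot, the scan-bot | the east bank: the cut-bot, the sort-bot, the weld-bot]
8. Farmer goes back to the west bank alone.  [the west bank: the haul-bot, the paint-bot, the scan-bot | the east bank: the cut-bot, the sort-bot, the weld-bot]
9. Farmer goes to the east bank with the scan-bot.  [the west bank: the haul-bot, the paint-bot | the east bank: the cut-bot, the scan-bot, the sort-bot, the weld-bot]
10. Farmer goes back to the west bank alone.  [the west bank: the haul-bot, the paint-bot | the east bank: the cut-bot, the scan-bot, the sort-bot, the weld-bot]
11. Farmer goes to the east bank with the haul-bot.  [the west bank: the paint-bot | the east bank: the cut-bot, the haul-bot, the scan-bot, the sort-bot, the weld-bot]
12. Farmer goes back to the west bank alone.  [the west bank: the paint-bot | the east bank: the cut-bot, the haul-bot, the scan-bot, the sort-bot, the weld-bot]
13. Farmer goes to the east bank with the paint-bot.  [the west bank: — | the east bank: the cut-bot, the haul-bot, the paint-bot, the scan-bot, the sort-bot, the weld-bot]

13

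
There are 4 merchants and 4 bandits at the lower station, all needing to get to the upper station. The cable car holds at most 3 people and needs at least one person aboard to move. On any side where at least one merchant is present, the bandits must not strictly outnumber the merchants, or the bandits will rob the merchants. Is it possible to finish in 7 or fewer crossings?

No

Counting alone: each trip to the upper station takes at most 3 across and each return brings at least 1 back, so after t trips out (and t−1 returns) at most 3t − (t−1) of the 8 are across; that first reaches 8 at t = 4, so at least 7 crossings are needed.
The safety rule pushes this higher. Following every safe sequence of crossings, the most of the 8 that can be at the upper station as the cable car arrives there on crossing 7 is 7 — never all 8.
So the move cannot be finished within 7 crossings. (The shortest complete plan takes 9:)
1. 2 bandits → the upper station.  (the lower station: 4M 2B; the upper station: 0M 2B)
2. 1 bandit ← the lower station.  (the lower station: 4M 3B; the upper station: 0M 1B)
3. 3 bandits → the upper station.  (the lower station: 4M 0B; the upper station: 0M 4B)
4. 1 bandit ← the lower station.  (the lower station: 4M 1B; the upper station: 0M 3B)
5. 3 merchants → the upper station.  (the lower station: 1M 1B; the upper station: 3M 3B)
6. 1 merchant and 1 bandit ← the lower station.  (the lower station: 2M 2B; the upper station: 2M 2B)
7. 2 merchants → the upper station.  (the lower station: 0M 2B; the upper station: 4M 2B)
8. 1 bandit ← the lower station.  (the lower station: 0M 3B; the upper station: 4M 1B)
9. 3 bandits → the upper station.  (the lower station: 0M 0B; the upper station: 4M 4B)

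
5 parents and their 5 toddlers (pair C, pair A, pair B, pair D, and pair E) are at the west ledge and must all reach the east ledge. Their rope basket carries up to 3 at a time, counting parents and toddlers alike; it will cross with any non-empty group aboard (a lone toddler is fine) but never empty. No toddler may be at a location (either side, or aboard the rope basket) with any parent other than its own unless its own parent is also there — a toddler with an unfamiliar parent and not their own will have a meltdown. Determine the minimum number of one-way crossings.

Counting alone: each trip to the east ledge takes at most 3 across and each return brings at least 1 back, so after t trips out (and t−1 returns) at most 3t − (t−1) of the 10 are across; that first reaches 10 at t = 5, so at least 9 crossings are needed.
The safety rule pushes this higher. Following every safe sequence of crossings, the most of the 10 that can be at the east ledge as the rope basket arrives there on crossing 9 is 9 — never all 10.
So no plan with fewer than 11 crossings exists, and this one achieves 11:
1. parent C and toddler C cross → the east ledge.
2. parent C crosses ← the west ledge.
3. toddler A, toddler B, and toddler D cross → the east ledge.
4. toddler C crosses ← the west ledge.
5. parent A, parent B, and parent D cross → the east ledge.
6. parent A and toddler A cross ← the west ledge.
7. parent A, parent C, and parent E cross → the east ledge.
8. toddler B crosses ← the west ledge.
9. toddler A and toddler C cross → the east ledge.
10. toddler C crosses ← the west ledge.
11. toddler B, toddler C, and toddler E cross → the east ledge.

11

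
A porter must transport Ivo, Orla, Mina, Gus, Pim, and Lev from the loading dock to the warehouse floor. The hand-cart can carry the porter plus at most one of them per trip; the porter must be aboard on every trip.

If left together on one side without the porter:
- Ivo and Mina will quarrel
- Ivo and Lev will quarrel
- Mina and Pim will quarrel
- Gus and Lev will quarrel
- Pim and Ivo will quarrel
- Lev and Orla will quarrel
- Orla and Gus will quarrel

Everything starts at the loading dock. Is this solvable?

Whatever the first load, the items left behind include a forbidden pair without the porter. No opening move is safe, so no plan exists.

No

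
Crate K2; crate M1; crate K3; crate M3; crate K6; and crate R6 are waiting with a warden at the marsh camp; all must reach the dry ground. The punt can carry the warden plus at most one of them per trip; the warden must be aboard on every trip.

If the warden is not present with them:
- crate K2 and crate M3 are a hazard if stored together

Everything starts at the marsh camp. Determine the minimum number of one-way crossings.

11

Counting alone: the warden can take at most 1 across per trip to the dry ground, so moving all 6 needs at least 6 loaded trips out, with a return between consecutive ones — at least 11 crossings.
The plan below uses exactly 11 crossings, so it is optimal:
1. Warden goes to the dry ground with crate K2.
2. Warden goes back to the marsh camp alone.
3. Warden goes to the dry ground with crate M1.
4. Warden goes back to the marsh camp alone.
5. Warden goes to the dry ground with crate K3.
6. Warden goes back to the marsh camp alone.
7. Warden goes to the dry ground with crate K6.
8. Warden goes back to the marsh camp alone.
9. Warden goes to the dry ground with crate R6.
10. Warden goes back to the marsh camp alone.
11. Warden goes to the dry ground with crate M3.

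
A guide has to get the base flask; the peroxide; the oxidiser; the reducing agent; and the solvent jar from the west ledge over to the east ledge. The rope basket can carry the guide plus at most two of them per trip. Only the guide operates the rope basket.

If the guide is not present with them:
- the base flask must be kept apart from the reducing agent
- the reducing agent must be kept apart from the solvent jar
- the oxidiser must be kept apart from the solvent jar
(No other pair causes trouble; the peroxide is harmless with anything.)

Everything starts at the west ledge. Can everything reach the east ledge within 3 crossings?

Counting alone: the guide can take at most 2 across per trip to the east ledge, so moving all 5 needs at least 3 loaded trips out, with a return between consecutive ones — at least 5 crossings.
Since 3 < 5, 3 crossings cannot be enough. (The shortest complete plan in fact takes 5:)
1. Guide goes to the east ledge with the base flask and the solvent jar.
2. Guide goes back to the west ledge alone.
3. Guide goes to the east ledge with the peroxide.
4. Guide goes back to the west ledge alone.
5. Guide goes to the east ledge with the oxidiser and the reducing agent.

No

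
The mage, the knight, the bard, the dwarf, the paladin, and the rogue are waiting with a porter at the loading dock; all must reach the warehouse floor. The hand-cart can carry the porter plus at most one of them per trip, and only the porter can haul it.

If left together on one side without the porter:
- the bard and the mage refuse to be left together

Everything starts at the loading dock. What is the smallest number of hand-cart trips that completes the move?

11

Counting alone: the porter can take at most 1 across per trip to the warehouse floor, so moving all 6 needs at least 6 loaded trips out, with a return between consecutive ones — at least 11 crossings.
The plan below uses exactly 11 crossings, so it is optimal:
1. Porter goes to the warehouse floor with the mage.  [the loading dock: the bard, the dwarf, the knight, the paladin, the rogue | the warehouse floor: the mage]
2. Porter goes back to the loading dock alone.  [the loading dock: the bard, the dwarf, the knight, the paladin, the rogue | the warehouse floor: the mage]
3. Porter goes to the warehouse floor with the knight.  [the loading dock: the bard, the dwarf, the paladin, the rogue | the warehouse floor: the knight, the mage]
4. Porter goes back to the loading dock alone.  [the loading dock: the bard, the dwarf, the paladin, the rogue | the warehouse floor: the knight, the mage]
5. Porter goes to the warehouse floor with the dwarf.  [the loading dock: the bard, the paladin, the rogue | the warehouse floor: the dwarf, the knight, the mage]
6. Porter goes back to the loading dock alone.  [the loading dock: the bard, the paladin, the rogue | the warehouse floor: the dwarf, the knight, the mage]
7. Porter goes to the warehouse floor with the paladin.  [the loading dock: the bard, the rogue | the warehouse floor: the dwarf, the knight, the mage, the paladin]
8. Porter goes back to the loading dock alone.  [the loading dock: the bard, the rogue | the warehouse floor: the dwarf, the knight, the mage, the paladin]
9. Porter goes to the warehouse floor with the rogue.  [the loading dock: the bard | the warehouse floor: the dwarf, the knight, the mage, the paladin, the rogue]
10. Porter goes back to the loading dock alone.  [the loading dock: the bard | the warehouse floor: the dwarf, the knight, the mage, the paladin, the rogue]
11. Porter goes to the warehouse floor with the bard.  [the loading dock: — | the warehouse floor: the bard, the dwarf, the knight, the mage, the paladin, the rogue]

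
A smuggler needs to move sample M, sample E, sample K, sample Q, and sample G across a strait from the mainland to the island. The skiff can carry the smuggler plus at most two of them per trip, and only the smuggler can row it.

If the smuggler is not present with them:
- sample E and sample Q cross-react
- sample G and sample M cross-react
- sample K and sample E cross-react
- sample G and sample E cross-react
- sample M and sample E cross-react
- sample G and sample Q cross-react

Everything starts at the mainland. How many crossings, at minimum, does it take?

Counting alone: the smuggler can take at most 2 across per trip to the island, so moving all 5 needs at least 3 loaded trips out, with a return between consecutive ones — at least 5 crossings.
The safety rule pushes this higher. Following every safe sequence of crossings, the most of the 5 that can be at the island as the skiff arrives there on crossing 5 is 4 — never all 5.
So no plan with fewer than 7 crossings exists, and this one achieves 7:
1. Smuggler goes to the island with sample E and sample G.
2. Smuggler goes back to the mainland with sample E.
3. Smuggler goes to the island with sample E and sample K.
4. Smuggler goes back to the mainland with sample E.
5. Smuggler goes to the island with sample M and sample Q.
6. Smuggler goes back to the mainland with sample G.
7. Smuggler goes to the island with sample E and sample G.

7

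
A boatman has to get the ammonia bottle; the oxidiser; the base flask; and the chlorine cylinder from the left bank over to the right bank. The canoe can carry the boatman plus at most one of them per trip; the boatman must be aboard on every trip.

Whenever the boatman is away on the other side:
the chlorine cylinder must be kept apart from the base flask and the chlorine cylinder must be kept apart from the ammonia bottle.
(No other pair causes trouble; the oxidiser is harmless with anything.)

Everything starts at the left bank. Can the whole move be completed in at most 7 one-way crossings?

Counting alone: the boatman can take at most 1 across per trip to the right bank, so moving all 4 needs at least 4 loaded trips out, with a return between consecutive ones — at least 7 crossings.
The safety rule pushes this higher. Following every safe sequence of crossings, the most of the 4 that can be at the right bank as the canoe arrives there on crossing 7 is 3 — never all 4.
So the move cannot be finished within 7 crossings. (The shortest complete plan takes 9:)
1. Boatman goes to the right bank with the chlorine cylinder.  [the left bank: the ammonia bottle, the base flask, the oxidiser | the right bank: the chlorine cylinder]
2. Boatman goes back to the left bank alone.  [the left bank: the ammonia bottle, the base flask, the oxidiser | the right bank: the chlorine cylinder]
3. Boatman goes to the right bank with the ammonia bottle.  [the left bank: the base flask, the oxidiser | the right bank: the ammonia bottle, the chlorine cylinder]
4. Boatman goes back to the left bank with the chlorine cylinder.  [the left bank: the base flask, the chlorine cylinder, the oxidiser | the right bank: the ammonia bottle]
5. Boatman goes to the right bank with the base flask.  [the left bank: the chlorine cylinder, the oxidiser | the right bank: the ammonia bottle, the base flask]
6. Boatman goes back to the left bank alone.  [the left bank: the chlorine cylinder, the oxidiser | the right bank: the ammonia bottle, the base flask]
7. Boatman goes to the right bank with the oxidiser.  [the left bank: the chlorine cylinder | the right bank: the ammonia bottle, the base flask, the oxidiser]
8. Boatman goes back to the left bank alone.  [the left bank: the chlorine cylinder | the right bank: the ammonia bottle, the base flask, the oxidiser]
9. Boatman goes to the right bank with the chlorine cylinder.  [the left bank: — | the right bank: the ammonia bottle, the base flask, the chlorine cylinder, the oxidiser]

No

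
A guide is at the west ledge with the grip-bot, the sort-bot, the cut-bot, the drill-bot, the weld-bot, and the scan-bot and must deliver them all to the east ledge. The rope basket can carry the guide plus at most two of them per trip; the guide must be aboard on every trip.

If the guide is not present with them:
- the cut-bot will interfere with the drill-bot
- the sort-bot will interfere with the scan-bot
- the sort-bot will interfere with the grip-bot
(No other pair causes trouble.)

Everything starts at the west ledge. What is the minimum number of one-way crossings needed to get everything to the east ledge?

7

Counting alone: the guide can take at most 2 across per trip to the east ledge, so moving all 6 needs at least 3 loaded trips out, with a return between consecutive ones — at least 5 crossings.
The safety rule pushes this higher. Following every safe sequence of crossings, the most of the 6 that can be at the east ledge as the rope basket arrives there on crossing 5 is 5 — never all 6.
So no plan with fewer than 7 crossings exists, and this one achieves 7:
1. Guide goes to the east ledge with the cut-bot and the sort-bot.
2. Guide goes back to the west ledge alone.
3. Guide goes to the east ledge with the grip-bot.
4. Guide goes back to the west ledge with the sort-bot.
5. Guide goes to the east ledge with the scan-bot and the weld-bot.
6. Guide goes back to the west ledge alone.
7. Guide goes to the east ledge with the drill-bot and the sort-bot.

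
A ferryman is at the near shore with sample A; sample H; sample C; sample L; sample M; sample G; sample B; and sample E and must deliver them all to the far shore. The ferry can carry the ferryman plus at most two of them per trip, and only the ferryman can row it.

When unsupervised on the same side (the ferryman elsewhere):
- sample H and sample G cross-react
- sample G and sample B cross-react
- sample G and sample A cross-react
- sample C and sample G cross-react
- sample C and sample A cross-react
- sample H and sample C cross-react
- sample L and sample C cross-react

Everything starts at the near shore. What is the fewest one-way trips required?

Counting alone: the ferryman can take at most 2 across per trip to the far shore, so moving all 8 needs at least 4 loaded trips out, with a return between consecutive ones — at least 7 crossings.
The safety rule pushes this higher. Following every safe sequence of crossings, the most of the 8 that can be at the far shore as the ferry arrives there on crossings 7, 9, 11 is 5, 6, 7 respectively — never all 8.
So no plan with fewer than 13 crossings exists, and this one achieves 13:
1. Ferryman goes to the far shore with sample C and sample G.  [the near shore: sample A, sample B, sample E, sample H, sample L, sample M | the far shore: sample C, sample G]
2. Ferryman goes back to the near shore with sample C.  [the near shore: sample A, sample B, sample C, sample E, sample H, sample L, sample M | the far shore: sample G]
3. Ferryman goes to the far shore with sample C and sample L.  [the near shore: sample A, sample B, sample E, sample H, sample M | the far shore: sample C, sample G, sample L]
4. Ferryman goes back to the near shore with sample C.  [the near shore: sample A, sample B, sample C, sample E, sample H, sample M | the far shore: sample G, sample L]
5. Ferryman goes to the far shore with sample A and sample H.  [the near shore: sample B, sample C, sample E, sample M | the far shore: sample A, sample G, sample H, sample L]
6. Ferryman goes back to the near shore with sample G.  [the near shore: sample B, sample C, sample E, sample G, sample M | the far shore: sample A, sample H, sample L]
7. Ferryman goes to the far shore with sample B and sample C.  [the near shore: sample E, sample G, sample M | the far shore: sample A, sample B, sample C, sample H, sample L]
8. Ferryman goes back to the near shore with sample C.  [the near shore: sample C, sample E, sample G, sample M | the far shore: sample A, sample B, sample H, sample L]
9. Ferryman goes to the far shore with sample C and sample M.  [the near shore: sample E, sample G | the far shore: sample A, sample B, sample C, sample H, sample L, sample M]
10. Ferryman goes back to the near shore with sample C.  [the near shore: sample C, sample E, sample G | the far shore: sample A, sample B, sample H, sample L, sample M]
11. Ferryman goes to the far shore with sample C and sample E.  [the near shore: sample G | the far shore: sample A, sample B, sample C, sample E, sample H, sample L, sample M]
12. Ferryman goes back to the near shore with sample C.  [the near shore: sample C, sample G | the far shore: sample A, sample B, sample E, sample H, sample L, sample M]
13. Ferryman goes to the far shore with sample C and sample G.  [the near shore: — | the far shore: sample A, sample B, sample C, sample E, sample G, sample H, sample L, sample M]

13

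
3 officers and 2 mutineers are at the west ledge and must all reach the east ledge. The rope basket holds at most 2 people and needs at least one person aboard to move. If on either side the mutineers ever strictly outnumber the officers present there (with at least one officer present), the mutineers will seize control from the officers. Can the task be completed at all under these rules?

Yes

1. 2 mutineers → the east ledge.  (the west ledge: 3O 0M; the east ledge: 0O 2M)
2. 1 mutineer ← the west ledge.  (the west ledge: 3O 1M; the east ledge: 0O 1M)
3. 2 officers → the east ledge.  (the west ledge: 1O 1M; the east ledge: 2O 1M)
4. 1 officer ← the west ledge.  (the west ledge: 2O 1M; the east ledge: 1O 1M)
5. 1 officer and 1 mutineer → the east ledge.  (the west ledge: 1O 0M; the east ledge: 2O 2M)
6. 1 mutineer ← the west ledge.  (the west ledge: 1O 1M; the east ledge: 2O 1M)
7. 1 officer and 1 mutineer → the east ledge.  (the west ledge: 0O 0M; the east ledge: 3O 2M)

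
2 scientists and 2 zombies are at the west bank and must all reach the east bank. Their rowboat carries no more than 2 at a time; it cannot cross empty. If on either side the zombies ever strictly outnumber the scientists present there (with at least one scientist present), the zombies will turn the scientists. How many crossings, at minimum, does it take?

5

Counting alone: each trip to the east bank takes at most 2 across and each return brings at least 1 back, so after t trips out (and t−1 returns) at most 2t − (t−1) of the 4 are across; that first reaches 4 at t = 3, so at least 5 crossings are needed.
The plan below uses exactly 5 crossings, so it is optimal:
1. 2 zombies → the east bank.  (the west bank: 2S 0Z; the east bank: 0S 2Z)
2. 1 zombie ← the west bank.  (the west bank: 2S 1Z; the east bank: 0S 1Z)
3. 2 scientists → the east bank.  (the west bank: 0S 1Z; the east bank: 2S 1Z)
4. 1 zombie ← the west bank.  (the west bank: 0S 2Z; the east bank: 2S 0Z)
5. 2 zombies → the east bank.  (the west bank: 0S 0Z; the east bank: 2S 2Z)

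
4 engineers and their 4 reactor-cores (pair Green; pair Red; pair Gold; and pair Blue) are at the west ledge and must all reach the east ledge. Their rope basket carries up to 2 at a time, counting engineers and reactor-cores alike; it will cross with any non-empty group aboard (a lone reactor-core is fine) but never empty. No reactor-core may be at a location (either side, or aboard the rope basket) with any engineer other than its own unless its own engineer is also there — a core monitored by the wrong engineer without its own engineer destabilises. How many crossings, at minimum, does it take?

Following every safe sequence of crossings from the start, the most of the 8 that can be at the east ledge as the rope basket arrives there on crossings 1, 3, 5 is 2, 3, 4 respectively; the best ever achieved is 4 of 8.
From crossing 7 on, no configuration arises that was not already reachable earlier: only 44 distinct safe configurations (who is on which side, and where the rope basket is) can ever be reached, none of them has everyone across, and every continuation just revisits them. So no valid plan exists.

impossible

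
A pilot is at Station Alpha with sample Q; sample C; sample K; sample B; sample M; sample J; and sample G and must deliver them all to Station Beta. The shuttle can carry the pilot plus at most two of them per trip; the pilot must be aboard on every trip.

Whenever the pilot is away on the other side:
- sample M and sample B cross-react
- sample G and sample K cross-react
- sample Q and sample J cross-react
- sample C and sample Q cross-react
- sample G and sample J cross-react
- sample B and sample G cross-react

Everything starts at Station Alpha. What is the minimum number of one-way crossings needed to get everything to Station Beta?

impossible

Whatever the first load, the items left behind include a forbidden pair without the pilot. No opening move is safe, so no plan exists.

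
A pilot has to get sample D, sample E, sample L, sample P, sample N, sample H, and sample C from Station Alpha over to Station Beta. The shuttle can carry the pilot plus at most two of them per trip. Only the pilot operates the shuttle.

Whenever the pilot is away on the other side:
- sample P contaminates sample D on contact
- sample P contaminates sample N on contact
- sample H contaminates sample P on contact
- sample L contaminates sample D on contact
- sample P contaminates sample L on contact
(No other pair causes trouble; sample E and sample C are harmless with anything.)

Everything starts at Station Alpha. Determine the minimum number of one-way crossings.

Counting alone: the pilot can take at most 2 across per trip to Station Beta, so moving all 7 needs at least 4 loaded trips out, with a return between consecutive ones — at least 7 crossings.
The safety rule pushes this higher. Following every safe sequence of crossings, the most of the 7 that can be at Station Beta as the shuttle arrives there on crossings 7, 9 is 5, 6 respectively — never all 7.
So no plan with fewer than 11 crossings exists, and this one achieves 11:
1. Pilot goes to Station Beta with sample D and sample P.
2. Pilot goes back to Station Alpha with sample D.
3. Pilot goes to Station Beta with sample D and sample E.
4. Pilot goes back to Station Alpha with sample D.
5. Pilot goes to Station Beta with sample D and sample N.
6. Pilot goes back to Station Alpha with sample P.
7. Pilot goes to Station Beta with sample H and sample L.
8. Pilot goes back to Station Alpha with sample D.
9. Pilot goes to Station Beta with sample C and sample D.
10. Pilot goes back to Station Alpha with sample D.
11. Pilot goes to Station Beta with sample D and sample P.

11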